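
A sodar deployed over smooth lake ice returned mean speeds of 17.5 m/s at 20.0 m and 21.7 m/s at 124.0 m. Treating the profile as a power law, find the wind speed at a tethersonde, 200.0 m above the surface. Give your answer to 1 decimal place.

23.0 m/s

First find α: α = ln(V₂/V₁)/ln(z₂/z₁) = ln(21.7/17.5)/ln(124.0/20.0) = 0.21511/1.82455 = 0.1179
Extrapolate from 124.0 m to 200.0 m: V₃ = 21.7 × (200.0/124.0)^0.1179 = 21.7 × 1.0580 = 22.9581 m/s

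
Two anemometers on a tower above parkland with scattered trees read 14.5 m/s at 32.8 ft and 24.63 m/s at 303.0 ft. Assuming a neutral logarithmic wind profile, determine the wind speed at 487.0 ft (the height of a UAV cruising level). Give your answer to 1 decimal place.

Log law: V ∝ ln(z/z₀). From the pair, with r = V₁/V₂ = 0.58871,
ln z₀ = (ln z₁ − r·ln z₂)/(1 − r) = (3.4904 − 0.58871×5.7137)/0.41129 = 0.3080 → z₀ = 1.361 ft
V₃ = V₁ · ln(z₃/z₀)/ln(z₁/z₀) = 14.5 × 5.8803/3.1824 = 26.7921 m/s

26.8 m/s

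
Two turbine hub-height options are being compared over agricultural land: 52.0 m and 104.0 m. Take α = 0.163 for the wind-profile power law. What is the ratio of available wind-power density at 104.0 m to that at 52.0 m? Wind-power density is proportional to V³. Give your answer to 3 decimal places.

Speed ratio: V_B/V_A = (z_B/z_A)^α = (104.0/52.0)^0.163 = (2.0000)^0.163 = 1.11961
Power-density ratio: P_B/P_A = (V_B/V_A)³ = (1.11961)³ = 1.40347

1.403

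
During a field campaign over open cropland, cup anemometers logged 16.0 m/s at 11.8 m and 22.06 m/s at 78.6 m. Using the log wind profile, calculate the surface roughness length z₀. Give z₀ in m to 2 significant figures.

Log law: V(z) ∝ ln(z/z₀). With r = V₁/V₂ = 16.0/22.06 = 0.72529,
r · ln(z₂/z₀) = ln(z₁/z₀) ⇒ ln z₀ = (ln z₁ − r·ln z₂)/(1 − r)
ln z₀ = (2.46810 − 0.72529×4.36437) / 0.27471 = -2.5386
z₀ = exp(-2.5386) = 0.07898 m

z₀ ≈ 0.079 m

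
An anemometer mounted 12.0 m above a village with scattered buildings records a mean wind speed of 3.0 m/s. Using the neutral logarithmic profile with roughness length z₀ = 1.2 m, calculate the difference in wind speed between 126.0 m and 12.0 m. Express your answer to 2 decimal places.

3.06 m/s

Log law: V₂ = V₁ · ln(z₂/z₀)/ln(z₁/z₀) = 3.0 × 4.6540/2.3026 = 6.0636 m/s
ΔV = 6.0636 − 3.0 = 3.0636 m/s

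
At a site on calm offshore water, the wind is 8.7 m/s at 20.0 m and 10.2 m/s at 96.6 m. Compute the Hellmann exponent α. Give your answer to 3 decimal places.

Power law: V₂/V₁ = (z₂/z₁)^α ⇒ α = ln(V₂/V₁) / ln(z₂/z₁)
α = ln(10.2/8.7) / ln(96.6/20.0) = ln(1.1724) / ln(4.8300)
  = 0.15906 / 1.57485 = 0.10100

α ≈ 0.101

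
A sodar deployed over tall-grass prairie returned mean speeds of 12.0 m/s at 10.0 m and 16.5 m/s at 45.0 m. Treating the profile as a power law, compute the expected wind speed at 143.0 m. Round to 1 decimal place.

21.1 m/s

First find α: α = ln(V₂/V₁)/ln(z₂/z₁) = ln(16.5/12.0)/ln(45.0/10.0) = 0.31845/1.50408 = 0.2117
Extrapolate from 45.0 m to 143.0 m: V₃ = 16.5 × (143.0/45.0)^0.2117 = 16.5 × 1.2774 = 21.0764 m/s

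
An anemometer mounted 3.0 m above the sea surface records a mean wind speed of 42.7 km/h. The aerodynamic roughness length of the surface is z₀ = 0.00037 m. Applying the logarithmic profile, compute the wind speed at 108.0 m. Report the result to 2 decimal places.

Log law: V(z) ∝ ln(z/z₀), so V₂/V₁ = ln(z₂/z₀) / ln(z₁/z₀).
ln(108.0/0.00037) = 12.5841, ln(3.0/0.00037) = 9.0006
V₂ = 42.7 × 12.5841/9.0006 = 42.7 × 1.3981 = 59.7006 km/h

59.70 km/h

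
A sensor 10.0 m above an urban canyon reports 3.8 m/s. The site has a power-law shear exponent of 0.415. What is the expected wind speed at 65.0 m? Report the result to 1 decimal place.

Power-law profile: V₂ = V₁ · (z₂/z₁)^α
V₂ = 3.8 × (65.0/10.0)^0.415 = 3.8 × (6.5000)^0.415
    = 3.8 × 2.1745 = 8.2631 m/s

8.3 m/s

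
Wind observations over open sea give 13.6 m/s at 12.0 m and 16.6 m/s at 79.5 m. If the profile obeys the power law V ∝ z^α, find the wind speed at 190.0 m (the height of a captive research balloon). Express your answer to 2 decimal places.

First find α: α = ln(V₂/V₁)/ln(z₂/z₁) = ln(16.6/13.6)/ln(79.5/12.0) = 0.19933/1.89085 = 0.1054
Extrapolate from 79.5 m to 190.0 m: V₃ = 16.6 × (190.0/79.5)^0.1054 = 16.6 × 1.0962 = 18.1969 m/s

18.20 m/s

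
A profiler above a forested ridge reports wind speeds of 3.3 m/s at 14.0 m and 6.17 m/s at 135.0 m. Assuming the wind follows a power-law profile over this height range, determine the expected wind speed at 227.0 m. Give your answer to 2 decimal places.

7.12 m/s

First find α: α = ln(V₂/V₁)/ln(z₂/z₁) = ln(6.17/3.3)/ln(135.0/14.0) = 0.62578/2.26622 = 0.2761
Extrapolate from 135.0 m to 227.0 m: V₃ = 6.17 × (227.0/135.0)^0.2761 = 6.17 × 1.1543 = 7.1221 m/s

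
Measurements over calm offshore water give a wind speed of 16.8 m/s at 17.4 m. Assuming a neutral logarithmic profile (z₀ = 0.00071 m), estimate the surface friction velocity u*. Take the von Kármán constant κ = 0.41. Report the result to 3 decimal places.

Log law: V(z) = (u*/κ) · ln(z/z₀) ⇒ u* = κ · V / ln(z/z₀)
u* = 0.41 × 16.8 / ln(17.4/0.00071) = 0.41 × 16.8 / 10.1067
   = 6.8880 / 10.1067 = 0.6815 m/s

u* ≈ 0.682 m/s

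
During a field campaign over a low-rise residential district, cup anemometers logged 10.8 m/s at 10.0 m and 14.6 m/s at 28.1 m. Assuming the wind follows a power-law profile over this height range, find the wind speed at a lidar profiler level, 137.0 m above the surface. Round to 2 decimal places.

23.18 m/s

First find α: α = ln(V₂/V₁)/ln(z₂/z₁) = ln(14.6/10.8)/ln(28.1/10.0) = 0.30148/1.03318 = 0.2918
Extrapolate from 28.1 m to 137.0 m: V₃ = 14.6 × (137.0/28.1)^0.2918 = 14.6 × 1.5877 = 23.1798 m/s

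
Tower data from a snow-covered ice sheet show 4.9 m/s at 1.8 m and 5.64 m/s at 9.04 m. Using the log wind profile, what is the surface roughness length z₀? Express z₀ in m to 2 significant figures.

z₀ ≈ 0.000041 m

Log law: V(z) ∝ ln(z/z₀). With r = V₁/V₂ = 4.9/5.64 = 0.86879,
r · ln(z₂/z₀) = ln(z₁/z₀) ⇒ ln z₀ = (ln z₁ − r·ln z₂)/(1 − r)
ln z₀ = (0.58779 − 0.86879×2.20166) / 0.13121 = -10.0987
z₀ = exp(-10.0987) = 0.00004113 m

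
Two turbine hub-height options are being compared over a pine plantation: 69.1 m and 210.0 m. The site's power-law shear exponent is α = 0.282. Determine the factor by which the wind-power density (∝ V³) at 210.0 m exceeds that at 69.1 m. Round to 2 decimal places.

Speed ratio: V_B/V_A = (z_B/z_A)^α = (210.0/69.1)^0.282 = (3.0391)^0.282 = 1.36815
Power-density ratio: P_B/P_A = (V_B/V_A)³ = (1.36815)³ = 2.56094

2.56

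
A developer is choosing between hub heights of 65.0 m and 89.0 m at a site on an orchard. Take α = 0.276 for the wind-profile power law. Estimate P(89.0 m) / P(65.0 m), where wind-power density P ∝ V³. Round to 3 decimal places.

Speed ratio: V_B/V_A = (z_B/z_A)^α = (89.0/65.0)^0.276 = (1.3692)^0.276 = 1.09061
Power-density ratio: P_B/P_A = (V_B/V_A)³ = (1.09061)³ = 1.29719

1.297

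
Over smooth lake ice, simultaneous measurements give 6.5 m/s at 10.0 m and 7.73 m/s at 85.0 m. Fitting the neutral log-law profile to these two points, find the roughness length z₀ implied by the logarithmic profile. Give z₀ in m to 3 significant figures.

z₀ ≈ 0.000123 m

Log law: V(z) ∝ ln(z/z₀). With r = V₁/V₂ = 6.5/7.73 = 0.84088,
r · ln(z₂/z₀) = ln(z₁/z₀) ⇒ ln z₀ = (ln z₁ − r·ln z₂)/(1 − r)
ln z₀ = (2.30259 − 0.84088×4.44265) / 0.15912 = -9.0067
z₀ = exp(-9.0067) = 0.0001226 m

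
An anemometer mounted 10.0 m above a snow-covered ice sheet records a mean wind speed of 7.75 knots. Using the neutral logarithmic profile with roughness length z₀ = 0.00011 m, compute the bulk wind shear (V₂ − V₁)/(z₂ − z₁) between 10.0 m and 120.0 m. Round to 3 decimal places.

Log law: V₂ = V₁ · ln(z₂/z₀)/ln(z₁/z₀) = 7.75 × 13.9025/11.4176 = 9.4367 knots
ΔV/Δz = (9.4367 − 7.75)/(120.0 − 10.0) = 1.6867/110.0000 = 0.01533 knots/m

0.015 knots/m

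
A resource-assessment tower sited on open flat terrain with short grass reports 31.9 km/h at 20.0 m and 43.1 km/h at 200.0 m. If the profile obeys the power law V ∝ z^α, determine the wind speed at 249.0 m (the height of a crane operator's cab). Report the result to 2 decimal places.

44.35 km/h

First find α: α = ln(V₂/V₁)/ln(z₂/z₁) = ln(43.1/31.9)/ln(200.0/20.0) = 0.30092/2.30259 = 0.1307
Extrapolate from 200.0 m to 249.0 m: V₃ = 43.1 × (249.0/200.0)^0.1307 = 43.1 × 1.0291 = 44.3521 km/h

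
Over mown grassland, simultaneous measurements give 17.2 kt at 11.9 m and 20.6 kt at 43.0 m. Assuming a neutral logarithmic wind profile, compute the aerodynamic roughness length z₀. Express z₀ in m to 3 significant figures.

z₀ ≈ 0.0179 m

Log law: V(z) ∝ ln(z/z₀). With r = V₁/V₂ = 17.2/20.6 = 0.83495,
r · ln(z₂/z₀) = ln(z₁/z₀) ⇒ ln z₀ = (ln z₁ − r·ln z₂)/(1 − r)
ln z₀ = (2.47654 − 0.83495×3.76120) / 0.16505 = -4.0223
z₀ = exp(-4.0223) = 0.01791 m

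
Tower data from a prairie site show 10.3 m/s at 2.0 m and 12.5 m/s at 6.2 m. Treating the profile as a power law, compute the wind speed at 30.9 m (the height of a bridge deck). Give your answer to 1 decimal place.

16.5 m/s

First find α: α = ln(V₂/V₁)/ln(z₂/z₁) = ln(12.5/10.3)/ln(6.2/2.0) = 0.19358/1.13140 = 0.1711
Extrapolate from 6.2 m to 30.9 m: V₃ = 12.5 × (30.9/6.2)^0.1711 = 12.5 × 1.3163 = 16.4537 m/s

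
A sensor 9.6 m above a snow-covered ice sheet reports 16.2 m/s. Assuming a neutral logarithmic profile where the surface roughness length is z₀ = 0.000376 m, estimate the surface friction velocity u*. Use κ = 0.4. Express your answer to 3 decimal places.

u* ≈ 0.639 m/s

Log law: V(z) = (u*/κ) · ln(z/z₀) ⇒ u* = κ · V / ln(z/z₀)
u* = 0.4 × 16.2 / ln(9.6/0.000376) = 0.4 × 16.2 / 10.1477
   = 6.4800 / 10.1477 = 0.6386 m/s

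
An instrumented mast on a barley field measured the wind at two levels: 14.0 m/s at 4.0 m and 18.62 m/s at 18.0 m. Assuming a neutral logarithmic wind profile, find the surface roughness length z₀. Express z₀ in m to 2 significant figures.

Log law: V(z) ∝ ln(z/z₀). With r = V₁/V₂ = 14.0/18.62 = 0.75188,
r · ln(z₂/z₀) = ln(z₁/z₀) ⇒ ln z₀ = (ln z₁ − r·ln z₂)/(1 − r)
ln z₀ = (1.38629 − 0.75188×2.89037) / 0.24812 = -3.1715
z₀ = exp(-3.1715) = 0.04194 m

z₀ ≈ 0.042 m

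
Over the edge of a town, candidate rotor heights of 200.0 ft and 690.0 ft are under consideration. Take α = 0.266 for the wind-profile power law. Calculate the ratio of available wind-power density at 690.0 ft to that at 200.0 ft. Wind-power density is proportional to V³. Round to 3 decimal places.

Speed ratio: V_B/V_A = (z_B/z_A)^α = (690.0/200.0)^0.266 = (3.4500)^0.266 = 1.39014
Power-density ratio: P_B/P_A = (V_B/V_A)³ = (1.39014)³ = 2.68646

2.686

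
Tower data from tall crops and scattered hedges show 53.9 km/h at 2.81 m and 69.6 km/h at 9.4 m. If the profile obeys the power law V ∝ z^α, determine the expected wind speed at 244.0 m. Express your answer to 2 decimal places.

First find α: α = ln(V₂/V₁)/ln(z₂/z₁) = ln(69.6/53.9)/ln(9.4/2.81) = 0.25563/1.20753 = 0.2117
Extrapolate from 9.4 m to 244.0 m: V₃ = 69.6 × (244.0/9.4)^0.2117 = 69.6 × 1.9925 = 138.6787 km/h

138.68 km/h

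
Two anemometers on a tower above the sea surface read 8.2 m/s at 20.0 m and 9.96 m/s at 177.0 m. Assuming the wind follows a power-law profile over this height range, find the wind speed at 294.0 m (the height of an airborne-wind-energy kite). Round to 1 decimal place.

10.4 m/s

First find α: α = ln(V₂/V₁)/ln(z₂/z₁) = ln(9.96/8.2)/ln(177.0/20.0) = 0.19444/2.18042 = 0.0892
Extrapolate from 177.0 m to 294.0 m: V₃ = 9.96 × (294.0/177.0)^0.0892 = 9.96 × 1.0463 = 10.4211 m/s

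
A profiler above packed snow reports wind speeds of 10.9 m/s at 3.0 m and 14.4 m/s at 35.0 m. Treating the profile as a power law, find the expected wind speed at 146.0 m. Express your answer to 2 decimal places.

First find α: α = ln(V₂/V₁)/ln(z₂/z₁) = ln(14.4/10.9)/ln(35.0/3.0) = 0.27847/2.45674 = 0.1133
Extrapolate from 35.0 m to 146.0 m: V₃ = 14.4 × (146.0/35.0)^0.1133 = 14.4 × 1.1757 = 16.9305 m/s

16.93 m/s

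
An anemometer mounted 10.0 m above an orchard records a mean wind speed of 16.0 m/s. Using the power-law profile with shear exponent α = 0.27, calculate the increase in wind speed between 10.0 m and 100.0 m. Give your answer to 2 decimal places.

13.79 m/s

Power law: V₂ = V₁ · (z₂/z₁)^α = 16.0 × (10.0000)^0.27 = 29.7934 m/s
ΔV = 29.7934 − 16.0 = 13.7934 m/s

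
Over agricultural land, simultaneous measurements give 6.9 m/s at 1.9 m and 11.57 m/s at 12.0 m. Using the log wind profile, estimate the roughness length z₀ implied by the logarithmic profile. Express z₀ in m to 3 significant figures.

z₀ ≈ 0.125 m

Log law: V(z) ∝ ln(z/z₀). With r = V₁/V₂ = 6.9/11.57 = 0.59637,
r · ln(z₂/z₀) = ln(z₁/z₀) ⇒ ln z₀ = (ln z₁ − r·ln z₂)/(1 − r)
ln z₀ = (0.64185 − 0.59637×2.48491) / 0.40363 = -2.0813
z₀ = exp(-2.0813) = 0.1248 m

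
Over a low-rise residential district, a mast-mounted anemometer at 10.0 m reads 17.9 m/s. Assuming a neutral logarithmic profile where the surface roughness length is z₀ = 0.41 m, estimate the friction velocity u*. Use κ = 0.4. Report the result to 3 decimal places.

Log law: V(z) = (u*/κ) · ln(z/z₀) ⇒ u* = κ · V / ln(z/z₀)
u* = 0.4 × 17.9 / ln(10.0/0.41) = 0.4 × 17.9 / 3.1942
   = 7.1600 / 3.1942 = 2.2416 m/s

u* ≈ 2.242 m/s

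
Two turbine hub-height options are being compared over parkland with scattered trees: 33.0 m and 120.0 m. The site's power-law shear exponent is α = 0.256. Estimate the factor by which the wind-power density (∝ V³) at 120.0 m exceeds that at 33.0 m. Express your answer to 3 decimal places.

Speed ratio: V_B/V_A = (z_B/z_A)^α = (120.0/33.0)^0.256 = (3.6364)^0.256 = 1.39165
Power-density ratio: P_B/P_A = (V_B/V_A)³ = (1.39165)³ = 2.69521

2.695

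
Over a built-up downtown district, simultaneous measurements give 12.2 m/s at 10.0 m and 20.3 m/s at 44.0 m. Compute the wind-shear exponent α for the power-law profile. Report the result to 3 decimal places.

Power law: V₂/V₁ = (z₂/z₁)^α ⇒ α = ln(V₂/V₁) / ln(z₂/z₁)
α = ln(20.3/12.2) / ln(44.0/10.0) = ln(1.6639) / ln(4.4000)
  = 0.50918 / 1.48160 = 0.34367

α ≈ 0.344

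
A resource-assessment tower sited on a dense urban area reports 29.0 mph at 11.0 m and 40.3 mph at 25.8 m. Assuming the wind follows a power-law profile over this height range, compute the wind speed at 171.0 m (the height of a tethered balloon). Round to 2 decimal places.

83.63 mph

First find α: α = ln(V₂/V₁)/ln(z₂/z₁) = ln(40.3/29.0)/ln(25.8/11.0) = 0.32906/0.85248 = 0.3860
Extrapolate from 25.8 m to 171.0 m: V₃ = 40.3 × (171.0/25.8)^0.3860 = 40.3 × 2.0752 = 83.6286 mph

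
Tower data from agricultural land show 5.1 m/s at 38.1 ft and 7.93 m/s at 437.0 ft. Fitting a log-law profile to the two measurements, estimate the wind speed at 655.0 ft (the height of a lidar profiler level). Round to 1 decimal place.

8.4 m/s

Log law: V ∝ ln(z/z₀). From the pair, with r = V₁/V₂ = 0.64313,
ln z₀ = (ln z₁ − r·ln z₂)/(1 − r) = (3.6402 − 0.64313×6.0799)/0.35687 = -0.7565 → z₀ = 0.4693 ft
V₃ = V₁ · ln(z₃/z₀)/ln(z₁/z₀) = 5.1 × 7.2411/4.3967 = 8.3994 m/s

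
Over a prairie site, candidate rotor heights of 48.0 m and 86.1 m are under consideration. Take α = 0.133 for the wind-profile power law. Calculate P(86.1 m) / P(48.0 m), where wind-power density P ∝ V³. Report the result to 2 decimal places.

Speed ratio: V_B/V_A = (z_B/z_A)^α = (86.1/48.0)^0.133 = (1.7937)^0.133 = 1.08081
Power-density ratio: P_B/P_A = (V_B/V_A)³ = (1.08081)³ = 1.26256

1.26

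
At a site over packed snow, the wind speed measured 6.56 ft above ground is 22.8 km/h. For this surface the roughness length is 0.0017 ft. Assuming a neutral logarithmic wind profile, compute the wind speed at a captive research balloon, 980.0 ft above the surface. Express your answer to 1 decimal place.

36.6 km/h

Log law: V(z) ∝ ln(z/z₀), so V₂/V₁ = ln(z₂/z₀) / ln(z₁/z₀).
ln(980.0/0.0017) = 13.2647, ln(6.56/0.0017) = 8.2581
V₂ = 22.8 × 13.2647/8.2581 = 22.8 × 1.6063 = 36.6227 km/h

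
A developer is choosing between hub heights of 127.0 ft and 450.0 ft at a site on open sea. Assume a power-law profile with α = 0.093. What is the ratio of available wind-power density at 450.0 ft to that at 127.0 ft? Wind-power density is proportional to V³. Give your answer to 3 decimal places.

1.423

Speed ratio: V_B/V_A = (z_B/z_A)^α = (450.0/127.0)^0.093 = (3.5433)^0.093 = 1.12485
Power-density ratio: P_B/P_A = (V_B/V_A)³ = (1.12485)³ = 1.42326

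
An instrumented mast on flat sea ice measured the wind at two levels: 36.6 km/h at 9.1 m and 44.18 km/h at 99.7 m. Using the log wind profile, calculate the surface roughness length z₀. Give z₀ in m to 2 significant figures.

Log law: V(z) ∝ ln(z/z₀). With r = V₁/V₂ = 36.6/44.18 = 0.82843,
r · ln(z₂/z₀) = ln(z₁/z₀) ⇒ ln z₀ = (ln z₁ − r·ln z₂)/(1 − r)
ln z₀ = (2.20827 − 0.82843×4.60217) / 0.17157 = -9.3506
z₀ = exp(-9.3506) = 0.00008691 m

z₀ ≈ 0.000087 m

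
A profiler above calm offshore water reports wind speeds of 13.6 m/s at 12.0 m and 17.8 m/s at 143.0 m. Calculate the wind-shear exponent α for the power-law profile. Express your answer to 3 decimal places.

Power law: V₂/V₁ = (z₂/z₁)^α ⇒ α = ln(V₂/V₁) / ln(z₂/z₁)
α = ln(17.8/13.6) / ln(143.0/12.0) = ln(1.3088) / ln(11.9167)
  = 0.26913 / 2.47794 = 0.10861

α ≈ 0.109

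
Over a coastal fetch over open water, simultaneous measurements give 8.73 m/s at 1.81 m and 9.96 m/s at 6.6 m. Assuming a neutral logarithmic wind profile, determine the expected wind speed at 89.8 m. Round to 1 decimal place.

12.4 m/s

Log law: V ∝ ln(z/z₀). From the pair, with r = V₁/V₂ = 0.87651,
ln z₀ = (ln z₁ − r·ln z₂)/(1 − r) = (0.5933 − 0.87651×1.8871)/0.12349 = -8.5891 → z₀ = 0.0001861 m
V₃ = V₁ · ln(z₃/z₀)/ln(z₁/z₀) = 8.73 × 13.0867/9.1824 = 12.4419 m/s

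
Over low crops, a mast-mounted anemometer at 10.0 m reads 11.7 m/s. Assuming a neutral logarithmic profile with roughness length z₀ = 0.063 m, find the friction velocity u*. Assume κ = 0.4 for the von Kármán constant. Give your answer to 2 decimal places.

u* ≈ 0.92 m/s

Log law: V(z) = (u*/κ) · ln(z/z₀) ⇒ u* = κ · V / ln(z/z₀)
u* = 0.4 × 11.7 / ln(10.0/0.063) = 0.4 × 11.7 / 5.0672
   = 4.6800 / 5.0672 = 0.9236 m/s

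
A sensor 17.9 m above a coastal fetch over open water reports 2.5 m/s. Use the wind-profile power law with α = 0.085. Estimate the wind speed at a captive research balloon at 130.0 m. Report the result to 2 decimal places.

Power-law profile: V₂ = V₁ · (z₂/z₁)^α
V₂ = 2.5 × (130.0/17.9)^0.085 = 2.5 × (7.2626)^0.085
    = 2.5 × 1.1836 = 2.9589 m/s

2.96 m/s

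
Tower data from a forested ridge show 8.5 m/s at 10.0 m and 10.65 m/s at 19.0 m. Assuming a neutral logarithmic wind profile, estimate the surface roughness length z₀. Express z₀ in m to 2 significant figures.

Log law: V(z) ∝ ln(z/z₀). With r = V₁/V₂ = 8.5/10.65 = 0.79812,
r · ln(z₂/z₀) = ln(z₁/z₀) ⇒ ln z₀ = (ln z₁ − r·ln z₂)/(1 − r)
ln z₀ = (2.30259 − 0.79812×2.94444) / 0.20188 = -0.2350
z₀ = exp(-0.2350) = 0.7906 m

z₀ ≈ 0.79 m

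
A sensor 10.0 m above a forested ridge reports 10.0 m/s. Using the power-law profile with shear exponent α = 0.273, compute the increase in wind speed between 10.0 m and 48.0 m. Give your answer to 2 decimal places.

5.35 m/s

Power law: V₂ = V₁ · (z₂/z₁)^α = 10.0 × (4.8000)^0.273 = 15.3454 m/s
ΔV = 15.3454 − 10.0 = 5.3454 m/s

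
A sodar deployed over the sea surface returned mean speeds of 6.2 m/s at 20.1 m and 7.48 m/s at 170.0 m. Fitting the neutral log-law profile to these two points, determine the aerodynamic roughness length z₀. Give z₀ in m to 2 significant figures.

Log law: V(z) ∝ ln(z/z₀). With r = V₁/V₂ = 6.2/7.48 = 0.82888,
r · ln(z₂/z₀) = ln(z₁/z₀) ⇒ ln z₀ = (ln z₁ − r·ln z₂)/(1 − r)
ln z₀ = (3.00072 − 0.82888×5.13580) / 0.17112 = -7.3411
z₀ = exp(-7.3411) = 0.0006484 m

z₀ ≈ 0.00065 m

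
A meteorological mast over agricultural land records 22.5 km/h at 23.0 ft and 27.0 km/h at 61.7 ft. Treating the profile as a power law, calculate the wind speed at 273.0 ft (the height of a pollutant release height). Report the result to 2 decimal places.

First find α: α = ln(V₂/V₁)/ln(z₂/z₁) = ln(27.0/22.5)/ln(61.7/23.0) = 0.18232/0.98679 = 0.1848
Extrapolate from 61.7 ft to 273.0 ft: V₃ = 27.0 × (273.0/61.7)^0.1848 = 27.0 × 1.3162 = 35.5384 km/h

35.54 km/h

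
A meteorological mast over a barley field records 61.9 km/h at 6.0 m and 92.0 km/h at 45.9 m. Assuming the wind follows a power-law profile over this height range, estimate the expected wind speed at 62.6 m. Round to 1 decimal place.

97.7 km/h

First find α: α = ln(V₂/V₁)/ln(z₂/z₁) = ln(92.0/61.9)/ln(45.9/6.0) = 0.39627/2.03471 = 0.1948
Extrapolate from 45.9 m to 62.6 m: V₃ = 92.0 × (62.6/45.9)^0.1948 = 92.0 × 1.0623 = 97.7312 km/h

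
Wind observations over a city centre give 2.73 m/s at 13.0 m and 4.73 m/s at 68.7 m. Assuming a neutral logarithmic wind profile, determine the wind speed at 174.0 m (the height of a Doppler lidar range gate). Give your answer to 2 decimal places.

Log law: V ∝ ln(z/z₀). From the pair, with r = V₁/V₂ = 0.57717,
ln z₀ = (ln z₁ − r·ln z₂)/(1 − r) = (2.5649 − 0.57717×4.2297)/0.42283 = 0.2925 → z₀ = 1.340 m
V₃ = V₁ · ln(z₃/z₀)/ln(z₁/z₀) = 2.73 × 4.8666/2.2725 = 5.8464 m/s

5.85 m/s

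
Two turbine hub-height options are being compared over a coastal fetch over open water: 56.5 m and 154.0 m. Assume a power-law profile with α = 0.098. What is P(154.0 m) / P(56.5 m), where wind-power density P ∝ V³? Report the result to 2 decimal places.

Speed ratio: V_B/V_A = (z_B/z_A)^α = (154.0/56.5)^0.098 = (2.7257)^0.098 = 1.10326
Power-density ratio: P_B/P_A = (V_B/V_A)³ = (1.10326)³ = 1.34285

1.34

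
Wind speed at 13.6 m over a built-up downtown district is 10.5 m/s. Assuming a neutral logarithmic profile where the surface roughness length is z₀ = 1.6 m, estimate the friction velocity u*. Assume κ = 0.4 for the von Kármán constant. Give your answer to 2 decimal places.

u* ≈ 1.96 m/s

Log law: V(z) = (u*/κ) · ln(z/z₀) ⇒ u* = κ · V / ln(z/z₀)
u* = 0.4 × 10.5 / ln(13.6/1.6) = 0.4 × 10.5 / 2.1401
   = 4.2000 / 2.1401 = 1.9626 m/s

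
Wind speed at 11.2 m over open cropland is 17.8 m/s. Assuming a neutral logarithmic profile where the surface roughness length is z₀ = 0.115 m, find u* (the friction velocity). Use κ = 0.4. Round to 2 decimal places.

u* ≈ 1.56 m/s

Log law: V(z) = (u*/κ) · ln(z/z₀) ⇒ u* = κ · V / ln(z/z₀)
u* = 0.4 × 17.8 / ln(11.2/0.115) = 0.4 × 17.8 / 4.5787
   = 7.1200 / 4.5787 = 1.5550 m/s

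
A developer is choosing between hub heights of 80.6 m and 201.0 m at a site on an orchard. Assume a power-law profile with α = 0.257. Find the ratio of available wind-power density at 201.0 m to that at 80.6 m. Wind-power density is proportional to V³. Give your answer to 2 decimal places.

2.02

Speed ratio: V_B/V_A = (z_B/z_A)^α = (201.0/80.6)^0.257 = (2.4938)^0.257 = 1.26472
Power-density ratio: P_B/P_A = (V_B/V_A)³ = (1.26472)³ = 2.02293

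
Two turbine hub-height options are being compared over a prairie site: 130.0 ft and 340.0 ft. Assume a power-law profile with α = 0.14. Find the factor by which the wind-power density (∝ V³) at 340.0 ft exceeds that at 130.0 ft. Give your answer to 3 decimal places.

1.497

Speed ratio: V_B/V_A = (z_B/z_A)^α = (340.0/130.0)^0.14 = (2.6154)^0.14 = 1.14408
Power-density ratio: P_B/P_A = (V_B/V_A)³ = (1.14408)³ = 1.49749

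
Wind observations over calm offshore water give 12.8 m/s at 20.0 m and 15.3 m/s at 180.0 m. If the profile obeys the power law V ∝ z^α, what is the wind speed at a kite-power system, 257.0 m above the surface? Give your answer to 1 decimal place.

15.7 m/s

First find α: α = ln(V₂/V₁)/ln(z₂/z₁) = ln(15.3/12.8)/ln(180.0/20.0) = 0.17841/2.19722 = 0.0812
Extrapolate from 180.0 m to 257.0 m: V₃ = 15.3 × (257.0/180.0)^0.0812 = 15.3 × 1.0293 = 15.7489 m/s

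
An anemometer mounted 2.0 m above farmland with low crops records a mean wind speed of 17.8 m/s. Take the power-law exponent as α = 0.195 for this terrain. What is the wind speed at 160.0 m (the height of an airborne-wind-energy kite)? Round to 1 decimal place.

41.8 m/s

Power-law profile: V₂ = V₁ · (z₂/z₁)^α
V₂ = 17.8 × (160.0/2.0)^0.195 = 17.8 × (80.0000)^0.195
    = 17.8 × 2.3502 = 41.8333 m/s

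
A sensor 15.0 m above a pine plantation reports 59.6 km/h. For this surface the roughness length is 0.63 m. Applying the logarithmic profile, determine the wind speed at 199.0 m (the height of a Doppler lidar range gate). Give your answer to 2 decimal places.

Log law: V(z) ∝ ln(z/z₀), so V₂/V₁ = ln(z₂/z₀) / ln(z₁/z₀).
ln(199.0/0.63) = 5.7553, ln(15.0/0.63) = 3.1701
V₂ = 59.6 × 5.7553/3.1701 = 59.6 × 1.8155 = 108.2047 km/h

108.20 km/h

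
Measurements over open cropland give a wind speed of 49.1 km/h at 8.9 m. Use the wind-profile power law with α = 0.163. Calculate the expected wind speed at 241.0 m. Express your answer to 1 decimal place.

84.1 km/h

Power-law profile: V₂ = V₁ · (z₂/z₁)^α
V₂ = 49.1 × (241.0/8.9)^0.163 = 49.1 × (27.0787)^0.163
    = 49.1 × 1.7121 = 84.0620 km/h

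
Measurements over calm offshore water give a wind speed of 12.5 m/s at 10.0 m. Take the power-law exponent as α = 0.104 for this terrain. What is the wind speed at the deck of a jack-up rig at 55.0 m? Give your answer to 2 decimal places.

Power-law profile: V₂ = V₁ · (z₂/z₁)^α
V₂ = 12.5 × (55.0/10.0)^0.104 = 12.5 × (5.5000)^0.104
    = 12.5 × 1.1940 = 14.9248 m/s

14.92 m/s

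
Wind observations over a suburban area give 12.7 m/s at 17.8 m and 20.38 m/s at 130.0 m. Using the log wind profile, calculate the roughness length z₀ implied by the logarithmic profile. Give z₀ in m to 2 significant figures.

Log law: V(z) ∝ ln(z/z₀). With r = V₁/V₂ = 12.7/20.38 = 0.62316,
r · ln(z₂/z₀) = ln(z₁/z₀) ⇒ ln z₀ = (ln z₁ − r·ln z₂)/(1 − r)
ln z₀ = (2.87920 − 0.62316×4.86753) / 0.37684 = -0.4088
z₀ = exp(-0.4088) = 0.6644 m

z₀ ≈ 0.66 m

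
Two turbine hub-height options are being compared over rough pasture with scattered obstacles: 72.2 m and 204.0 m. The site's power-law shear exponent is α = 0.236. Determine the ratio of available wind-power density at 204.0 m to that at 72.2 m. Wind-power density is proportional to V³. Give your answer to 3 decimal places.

Speed ratio: V_B/V_A = (z_B/z_A)^α = (204.0/72.2)^0.236 = (2.8255)^0.236 = 1.27779
Power-density ratio: P_B/P_A = (V_B/V_A)³ = (1.27779)³ = 2.08629

2.086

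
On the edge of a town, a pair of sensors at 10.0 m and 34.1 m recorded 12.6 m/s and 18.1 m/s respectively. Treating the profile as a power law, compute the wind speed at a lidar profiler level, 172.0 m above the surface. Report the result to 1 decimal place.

First find α: α = ln(V₂/V₁)/ln(z₂/z₁) = ln(18.1/12.6)/ln(34.1/10.0) = 0.36222/1.22671 = 0.2953
Extrapolate from 34.1 m to 172.0 m: V₃ = 18.1 × (172.0/34.1)^0.2953 = 18.1 × 1.6125 = 29.1870 m/s

29.2 m/s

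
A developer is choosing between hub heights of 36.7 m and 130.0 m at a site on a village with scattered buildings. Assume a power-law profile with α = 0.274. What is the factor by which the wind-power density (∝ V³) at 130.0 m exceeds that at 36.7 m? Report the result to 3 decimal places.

2.828

Speed ratio: V_B/V_A = (z_B/z_A)^α = (130.0/36.7)^0.274 = (3.5422)^0.274 = 1.41417
Power-density ratio: P_B/P_A = (V_B/V_A)³ = (1.41417)³ = 2.82817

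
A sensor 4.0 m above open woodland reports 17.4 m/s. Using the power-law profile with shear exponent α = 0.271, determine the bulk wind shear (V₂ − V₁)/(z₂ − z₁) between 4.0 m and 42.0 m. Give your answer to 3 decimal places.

Power law: V₂ = V₁ · (z₂/z₁)^α = 17.4 × (10.5000)^0.271 = 32.9072 m/s
ΔV/Δz = (32.9072 − 17.4)/(42.0 − 4.0) = 15.5072/38.0000 = 0.40809 m/s/m

0.408 m/s/m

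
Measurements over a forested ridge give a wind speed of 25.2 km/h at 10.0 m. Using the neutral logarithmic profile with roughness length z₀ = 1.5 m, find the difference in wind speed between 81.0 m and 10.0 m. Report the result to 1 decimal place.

27.8 km/h

Log law: V₂ = V₁ · ln(z₂/z₀)/ln(z₁/z₀) = 25.2 × 3.9890/1.8971 = 52.9868 km/h
ΔV = 52.9868 − 25.2 = 27.7868 km/h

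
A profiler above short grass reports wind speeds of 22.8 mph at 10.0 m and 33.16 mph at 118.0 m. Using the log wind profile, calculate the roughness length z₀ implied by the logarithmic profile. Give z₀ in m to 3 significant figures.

z₀ ≈ 0.0438 m

Log law: V(z) ∝ ln(z/z₀). With r = V₁/V₂ = 22.8/33.16 = 0.68758,
r · ln(z₂/z₀) = ln(z₁/z₀) ⇒ ln z₀ = (ln z₁ − r·ln z₂)/(1 − r)
ln z₀ = (2.30259 − 0.68758×4.77068) / 0.31242 = -3.1291
z₀ = exp(-3.1291) = 0.04376 m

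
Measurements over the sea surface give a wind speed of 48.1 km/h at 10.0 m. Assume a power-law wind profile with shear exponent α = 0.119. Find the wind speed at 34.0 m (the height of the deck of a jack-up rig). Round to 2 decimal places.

Power-law profile: V₂ = V₁ · (z₂/z₁)^α
V₂ = 48.1 × (34.0/10.0)^0.119 = 48.1 × (3.4000)^0.119
    = 48.1 × 1.1568 = 55.6405 km/h

55.64 km/h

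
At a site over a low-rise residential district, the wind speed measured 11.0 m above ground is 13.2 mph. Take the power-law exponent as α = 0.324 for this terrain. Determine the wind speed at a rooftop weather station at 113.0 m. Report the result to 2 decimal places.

Power-law profile: V₂ = V₁ · (z₂/z₁)^α
V₂ = 13.2 × (113.0/11.0)^0.324 = 13.2 × (10.2727)^0.324
    = 13.2 × 2.1271 = 28.0776 mph

28.08 mph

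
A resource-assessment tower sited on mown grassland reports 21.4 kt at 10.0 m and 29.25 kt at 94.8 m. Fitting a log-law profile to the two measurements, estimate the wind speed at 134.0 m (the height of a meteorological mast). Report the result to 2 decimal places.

30.46 kt

Log law: V ∝ ln(z/z₀). From the pair, with r = V₁/V₂ = 0.73162,
ln z₀ = (ln z₁ − r·ln z₂)/(1 − r) = (2.3026 − 0.73162×4.5518)/0.26838 = -3.8289 → z₀ = 0.02173 m
V₃ = V₁ · ln(z₃/z₀)/ln(z₁/z₀) = 21.4 × 8.7268/6.1315 = 30.4578 kt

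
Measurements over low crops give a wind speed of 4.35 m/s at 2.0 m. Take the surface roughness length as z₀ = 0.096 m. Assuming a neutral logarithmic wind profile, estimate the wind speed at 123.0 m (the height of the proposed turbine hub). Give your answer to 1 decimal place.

10.3 m/s

Log law: V(z) ∝ ln(z/z₀), so V₂/V₁ = ln(z₂/z₀) / ln(z₁/z₀).
ln(123.0/0.096) = 7.1556, ln(2.0/0.096) = 3.0366
V₂ = 4.35 × 7.1556/3.0366 = 4.35 × 2.3565 = 10.2507 m/s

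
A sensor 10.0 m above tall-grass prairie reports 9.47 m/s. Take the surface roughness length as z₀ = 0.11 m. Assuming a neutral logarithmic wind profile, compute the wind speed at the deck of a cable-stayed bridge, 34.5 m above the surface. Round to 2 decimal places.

12.07 m/s

Log law: V(z) ∝ ln(z/z₀), so V₂/V₁ = ln(z₂/z₀) / ln(z₁/z₀).
ln(34.5/0.11) = 5.7482, ln(10.0/0.11) = 4.5099
V₂ = 9.47 × 5.7482/4.5099 = 9.47 × 1.2746 = 12.0704 m/s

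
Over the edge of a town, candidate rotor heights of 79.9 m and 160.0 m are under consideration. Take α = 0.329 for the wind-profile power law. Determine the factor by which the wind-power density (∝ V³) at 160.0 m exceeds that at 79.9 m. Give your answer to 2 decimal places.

Speed ratio: V_B/V_A = (z_B/z_A)^α = (160.0/79.9)^0.329 = (2.0025)^0.329 = 1.25666
Power-density ratio: P_B/P_A = (V_B/V_A)³ = (1.25666)³ = 1.98451

1.98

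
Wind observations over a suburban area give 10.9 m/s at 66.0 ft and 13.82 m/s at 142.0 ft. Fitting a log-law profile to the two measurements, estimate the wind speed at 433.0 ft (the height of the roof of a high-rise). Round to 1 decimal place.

Log law: V ∝ ln(z/z₀). From the pair, with r = V₁/V₂ = 0.78871,
ln z₀ = (ln z₁ − r·ln z₂)/(1 − r) = (4.1897 − 0.78871×4.9558)/0.21129 = 1.3296 → z₀ = 3.780 ft
V₃ = V₁ · ln(z₃/z₀)/ln(z₁/z₀) = 10.9 × 4.7411/2.8600 = 18.0691 m/s

18.1 m/s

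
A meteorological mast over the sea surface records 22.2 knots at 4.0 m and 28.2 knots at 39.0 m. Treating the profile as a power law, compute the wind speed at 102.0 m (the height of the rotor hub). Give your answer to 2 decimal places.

First find α: α = ln(V₂/V₁)/ln(z₂/z₁) = ln(28.2/22.2)/ln(39.0/4.0) = 0.23923/2.27727 = 0.1051
Extrapolate from 39.0 m to 102.0 m: V₃ = 28.2 × (102.0/39.0)^0.1051 = 28.2 × 1.1063 = 31.1969 knots

31.20 knots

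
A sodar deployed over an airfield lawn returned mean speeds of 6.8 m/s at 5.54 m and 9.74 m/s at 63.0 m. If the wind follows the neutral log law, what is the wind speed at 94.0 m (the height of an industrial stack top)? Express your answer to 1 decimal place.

Log law: V ∝ ln(z/z₀). From the pair, with r = V₁/V₂ = 0.69815,
ln z₀ = (ln z₁ − r·ln z₂)/(1 − r) = (1.7120 − 0.69815×4.1431)/0.30185 = -3.9111 → z₀ = 0.02002 m
V₃ = V₁ · ln(z₃/z₀)/ln(z₁/z₀) = 6.8 × 8.4543/5.6230 = 10.2239 m/s

10.2 m/s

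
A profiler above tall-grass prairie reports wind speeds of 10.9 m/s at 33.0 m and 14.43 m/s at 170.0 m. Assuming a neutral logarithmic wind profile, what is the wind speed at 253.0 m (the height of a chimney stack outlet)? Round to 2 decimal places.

Log law: V ∝ ln(z/z₀). From the pair, with r = V₁/V₂ = 0.75537,
ln z₀ = (ln z₁ − r·ln z₂)/(1 − r) = (3.4965 − 0.75537×5.1358)/0.24463 = -1.5653 → z₀ = 0.2090 m
V₃ = V₁ · ln(z₃/z₀)/ln(z₁/z₀) = 10.9 × 7.0987/5.0618 = 15.2862 m/s

15.29 m/s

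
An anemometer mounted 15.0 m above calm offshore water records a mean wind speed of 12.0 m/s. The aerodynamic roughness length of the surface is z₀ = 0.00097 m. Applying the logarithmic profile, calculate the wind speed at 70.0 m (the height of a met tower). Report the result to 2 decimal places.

Log law: V(z) ∝ ln(z/z₀), so V₂/V₁ = ln(z₂/z₀) / ln(z₁/z₀).
ln(70.0/0.00097) = 11.1867, ln(15.0/0.00097) = 9.6463
V₂ = 12.0 × 11.1867/9.6463 = 12.0 × 1.1597 = 13.9163 m/s

13.92 m/s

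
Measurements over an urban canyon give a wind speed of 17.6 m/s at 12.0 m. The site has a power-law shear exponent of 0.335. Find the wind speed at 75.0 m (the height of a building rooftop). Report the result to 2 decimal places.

Power-law profile: V₂ = V₁ · (z₂/z₁)^α
V₂ = 17.6 × (75.0/12.0)^0.335 = 17.6 × (6.2500)^0.335
    = 17.6 × 1.8477 = 32.5186 m/s

32.52 m/s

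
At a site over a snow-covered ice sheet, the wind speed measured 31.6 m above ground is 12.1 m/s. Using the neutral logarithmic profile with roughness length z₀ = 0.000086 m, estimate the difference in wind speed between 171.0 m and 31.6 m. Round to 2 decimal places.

1.59 m/s

Log law: V₂ = V₁ · ln(z₂/z₀)/ln(z₁/z₀) = 12.1 × 14.5028/12.8143 = 13.6944 m/s
ΔV = 13.6944 − 12.1 = 1.5944 m/s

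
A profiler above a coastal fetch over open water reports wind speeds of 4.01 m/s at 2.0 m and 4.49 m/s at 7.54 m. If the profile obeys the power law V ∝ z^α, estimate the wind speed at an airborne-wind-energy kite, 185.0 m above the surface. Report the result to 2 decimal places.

First find α: α = ln(V₂/V₁)/ln(z₂/z₁) = ln(4.49/4.01)/ln(7.54/2.0) = 0.11306/1.32708 = 0.0852
Extrapolate from 7.54 m to 185.0 m: V₃ = 4.49 × (185.0/7.54)^0.0852 = 4.49 × 1.3134 = 5.8973 m/s

5.90 m/s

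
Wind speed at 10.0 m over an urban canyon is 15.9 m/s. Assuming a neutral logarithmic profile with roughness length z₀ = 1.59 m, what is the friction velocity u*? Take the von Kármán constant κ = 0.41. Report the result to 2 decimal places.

u* ≈ 3.55 m/s

Log law: V(z) = (u*/κ) · ln(z/z₀) ⇒ u* = κ · V / ln(z/z₀)
u* = 0.41 × 15.9 / ln(10.0/1.59) = 0.41 × 15.9 / 1.8389
   = 6.5190 / 1.8389 = 3.5451 m/s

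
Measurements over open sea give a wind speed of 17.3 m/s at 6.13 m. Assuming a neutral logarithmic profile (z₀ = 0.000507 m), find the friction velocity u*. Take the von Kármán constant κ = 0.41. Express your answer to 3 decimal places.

u* ≈ 0.755 m/s

Log law: V(z) = (u*/κ) · ln(z/z₀) ⇒ u* = κ · V / ln(z/z₀)
u* = 0.41 × 17.3 / ln(6.13/0.000507) = 0.41 × 17.3 / 9.4002
   = 7.0930 / 9.4002 = 0.7546 m/s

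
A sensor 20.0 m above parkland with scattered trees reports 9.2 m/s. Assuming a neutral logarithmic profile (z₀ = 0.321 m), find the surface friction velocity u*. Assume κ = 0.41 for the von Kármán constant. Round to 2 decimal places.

u* ≈ 0.91 m/s

Log law: V(z) = (u*/κ) · ln(z/z₀) ⇒ u* = κ · V / ln(z/z₀)
u* = 0.41 × 9.2 / ln(20.0/0.321) = 0.41 × 9.2 / 4.1320
   = 3.7720 / 4.1320 = 0.9129 m/s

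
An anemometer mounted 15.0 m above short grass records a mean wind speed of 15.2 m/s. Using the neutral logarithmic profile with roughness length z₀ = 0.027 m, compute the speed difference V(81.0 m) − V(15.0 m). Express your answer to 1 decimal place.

Log law: V₂ = V₁ · ln(z₂/z₀)/ln(z₁/z₀) = 15.2 × 8.0064/6.3200 = 19.2559 m/s
ΔV = 19.2559 − 15.2 = 4.0559 m/s

4.1 m/s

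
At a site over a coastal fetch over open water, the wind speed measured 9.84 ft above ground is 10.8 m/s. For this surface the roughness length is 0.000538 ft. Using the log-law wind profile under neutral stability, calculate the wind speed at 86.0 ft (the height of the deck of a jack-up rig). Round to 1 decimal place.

13.2 m/s

Log law: V(z) ∝ ln(z/z₀), so V₂/V₁ = ln(z₂/z₀) / ln(z₁/z₀).
ln(86.0/0.000538) = 11.9820, ln(9.84/0.000538) = 9.8141
V₂ = 10.8 × 11.9820/9.8141 = 10.8 × 1.2209 = 13.1857 m/s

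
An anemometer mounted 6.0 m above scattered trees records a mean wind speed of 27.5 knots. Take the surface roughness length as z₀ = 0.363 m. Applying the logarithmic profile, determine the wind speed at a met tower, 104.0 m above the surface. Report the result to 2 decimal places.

Log law: V(z) ∝ ln(z/z₀), so V₂/V₁ = ln(z₂/z₀) / ln(z₁/z₀).
ln(104.0/0.363) = 5.6577, ln(6.0/0.363) = 2.8051
V₂ = 27.5 × 5.6577/2.8051 = 27.5 × 2.0169 = 55.4659 knots

55.47 knots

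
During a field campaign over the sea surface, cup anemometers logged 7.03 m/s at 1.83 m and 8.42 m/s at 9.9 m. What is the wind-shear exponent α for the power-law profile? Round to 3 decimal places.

α ≈ 0.107

Power law: V₂/V₁ = (z₂/z₁)^α ⇒ α = ln(V₂/V₁) / ln(z₂/z₁)
α = ln(8.42/7.03) / ln(9.9/1.83) = ln(1.1977) / ln(5.4098)
  = 0.18042 / 1.68822 = 0.10687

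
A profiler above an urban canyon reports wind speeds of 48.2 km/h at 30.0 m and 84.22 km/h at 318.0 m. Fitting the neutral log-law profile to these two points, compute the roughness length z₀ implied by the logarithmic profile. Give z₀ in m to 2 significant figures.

z₀ ≈ 1.3 m

Log law: V(z) ∝ ln(z/z₀). With r = V₁/V₂ = 48.2/84.22 = 0.57231,
r · ln(z₂/z₀) = ln(z₁/z₀) ⇒ ln z₀ = (ln z₁ − r·ln z₂)/(1 − r)
ln z₀ = (3.40120 − 0.57231×5.76205) / 0.42769 = 0.2420
z₀ = exp(0.2420) = 1.274 m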